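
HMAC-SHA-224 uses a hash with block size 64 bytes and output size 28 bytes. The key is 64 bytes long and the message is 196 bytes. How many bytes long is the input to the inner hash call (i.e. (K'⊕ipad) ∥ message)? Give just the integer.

Key is 64 ≤ 64 bytes, zero-padded: |K'| = 64.
Inner input = (K'⊕ipad) ∥ m → 64 + 196 = 260 bytes.

260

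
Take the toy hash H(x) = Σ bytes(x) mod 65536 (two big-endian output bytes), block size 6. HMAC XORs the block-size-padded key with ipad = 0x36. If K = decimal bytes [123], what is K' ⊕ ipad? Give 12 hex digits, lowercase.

Key decimal bytes [123] = 7b is 1 byte ≤ B = 6; zero-pad to 6 bytes: K' = 7b 00 00 00 00 00.
XOR each byte with 0x36: 7b⊕36=4d, 00⊕36=36, 00⊕36=36, 00⊕36=36, 00⊕36=36, 00⊕36=36.

4d3636363636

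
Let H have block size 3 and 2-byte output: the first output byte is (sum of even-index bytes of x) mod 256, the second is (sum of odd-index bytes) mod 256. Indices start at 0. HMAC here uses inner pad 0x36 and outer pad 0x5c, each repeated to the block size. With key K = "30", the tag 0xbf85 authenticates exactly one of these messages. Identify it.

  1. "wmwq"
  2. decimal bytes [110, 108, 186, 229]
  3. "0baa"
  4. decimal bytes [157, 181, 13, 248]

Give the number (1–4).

Key "30" = 33 30 is 2 bytes ≤ B = 3; zero-pad to 3 bytes: K' = 33 30 00.
K' ⊕ ipad = 05 06 36; K' ⊕ opad = 6f 6c 5c.
m1: inner = H(05 06 36 77 6d 77 71) = 19 f4; tag = H(6f 6c 5c 19 f4) = bf85 ← matches
m2: inner = H(05 06 36 6e 6c ba e5) = 8c 2e; tag = H(6f 6c 5c 8c 2e) = f9f8
m3: inner = H(05 06 36 30 62 61 61) = fe 97; tag = H(6f 6c 5c fe 97) = 626a
m4: inner = H(05 06 36 9d b5 0d f8) = e8 b0; tag = H(6f 6c 5c e8 b0) = 7b54

1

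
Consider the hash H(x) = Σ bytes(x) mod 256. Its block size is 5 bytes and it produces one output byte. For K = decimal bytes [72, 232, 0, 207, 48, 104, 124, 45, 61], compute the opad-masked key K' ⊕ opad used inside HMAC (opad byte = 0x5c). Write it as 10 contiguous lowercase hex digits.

215c5c5c5c

Key decimal bytes [72, 232, 0, 207, 48, 104, 124, 45, 61] = 48 e8 00 cf 30 68 7c 2d 3d is 9 bytes > B = 5, so hash it first: H(key) = 7d, then zero-pad to 5 bytes: K' = 7d 00 00 00 00.
XOR each byte with 0x5c: 7d⊕5c=21, 00⊕5c=5c, 00⊕5c=5c, 00⊕5c=5c, 00⊕5c=5c.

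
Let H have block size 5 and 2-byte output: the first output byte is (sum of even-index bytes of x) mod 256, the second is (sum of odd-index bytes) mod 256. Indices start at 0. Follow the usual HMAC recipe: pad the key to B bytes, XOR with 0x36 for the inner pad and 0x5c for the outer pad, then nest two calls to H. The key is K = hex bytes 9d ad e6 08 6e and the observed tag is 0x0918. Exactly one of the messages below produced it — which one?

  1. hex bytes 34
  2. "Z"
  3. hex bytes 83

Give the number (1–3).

3

Key hex bytes 9d ad e6 08 6e is exactly B = 5 bytes: K' = 9d ad e6 08 6e.
K' ⊕ ipad = ab 9b d0 3e 58; K' ⊕ opad = c1 f1 ba 54 32.
m1: inner = H(ab 9b d0 3e 58 34) = d3 0d; tag = H(c1 f1 ba 54 32 d3 0d) = ba18
m2: inner = H(ab 9b d0 3e 58 5a) = d3 33; tag = H(c1 f1 ba 54 32 d3 33) = e018
m3: inner = H(ab 9b d0 3e 58 83) = d3 5c; tag = H(c1 f1 ba 54 32 d3 5c) = 0918 ← matches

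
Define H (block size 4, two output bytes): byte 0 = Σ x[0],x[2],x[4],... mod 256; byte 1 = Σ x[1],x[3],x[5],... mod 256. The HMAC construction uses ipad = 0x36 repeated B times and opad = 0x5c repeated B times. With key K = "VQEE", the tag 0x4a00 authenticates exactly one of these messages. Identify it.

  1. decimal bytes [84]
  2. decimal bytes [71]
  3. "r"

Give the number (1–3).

1

Key "VQEE" = 56 51 45 45 is exactly B = 4 bytes: K' = 56 51 45 45.
K' ⊕ ipad = 60 67 73 73; K' ⊕ opad = 0a 0d 19 19.
m1: inner = H(60 67 73 73 54) = 27 da; tag = H(0a 0d 19 19 27 da) = 4a00 ← matches
m2: inner = H(60 67 73 73 47) = 1a da; tag = H(0a 0d 19 19 1a da) = 3d00
m3: inner = H(60 67 73 73 72) = 45 da; tag = H(0a 0d 19 19 45 da) = 6800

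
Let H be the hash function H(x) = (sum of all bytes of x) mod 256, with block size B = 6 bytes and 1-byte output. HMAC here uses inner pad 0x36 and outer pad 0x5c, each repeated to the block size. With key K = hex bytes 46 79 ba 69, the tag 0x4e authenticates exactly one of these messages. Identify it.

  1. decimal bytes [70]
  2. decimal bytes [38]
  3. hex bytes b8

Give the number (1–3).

Key hex bytes 46 79 ba 69 is 4 bytes ≤ B = 6; zero-pad to 6 bytes: K' = 46 79 ba 69 00 00.
K' ⊕ ipad = 70 4f 8c 5f 36 36; K' ⊕ opad = 1a 25 e6 35 5c 5c.
m1: inner = H(70 4f 8c 5f 36 36 46) = 5c; tag = H(1a 25 e6 35 5c 5c 5c) = 6e
m2: inner = H(70 4f 8c 5f 36 36 26) = 3c; tag = H(1a 25 e6 35 5c 5c 3c) = 4e ← matches
m3: inner = H(70 4f 8c 5f 36 36 b8) = ce; tag = H(1a 25 e6 35 5c 5c ce) = e0

2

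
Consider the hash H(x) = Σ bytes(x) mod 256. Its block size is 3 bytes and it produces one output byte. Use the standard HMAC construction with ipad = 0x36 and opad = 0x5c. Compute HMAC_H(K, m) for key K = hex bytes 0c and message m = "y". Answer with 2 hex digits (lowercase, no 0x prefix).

27

Key hex bytes 0c is 1 byte ≤ B = 3; zero-pad to 3 bytes: K' = 0c 00 00.
K' ⊕ ipad = 3a 36 36.  K' ⊕ opad = 50 5c 5c.
Inner input = (K'⊕ipad) ∥ m = 3a 36 36 ∥ 79.
Inner hash: sum = 58+54+54+121 = 287; mod 256 = 31 → 1f.
Outer input = (K'⊕opad) ∥ inner = 50 5c 5c ∥ 1f.
Outer hash (tag): sum = 80+92+92+31 = 295; mod 256 = 39 → 27.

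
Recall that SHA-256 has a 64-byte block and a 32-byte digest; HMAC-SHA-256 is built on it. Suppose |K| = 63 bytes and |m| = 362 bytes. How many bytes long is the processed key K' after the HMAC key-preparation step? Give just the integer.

Key is 63 ≤ 64 bytes, zero-padded: |K'| = 64.

64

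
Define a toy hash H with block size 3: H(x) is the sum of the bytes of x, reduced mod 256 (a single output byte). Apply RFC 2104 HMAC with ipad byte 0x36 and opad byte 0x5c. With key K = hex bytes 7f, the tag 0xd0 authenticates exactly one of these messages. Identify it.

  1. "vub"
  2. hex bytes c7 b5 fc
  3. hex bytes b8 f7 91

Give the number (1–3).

3

Key hex bytes 7f is 1 byte ≤ B = 3; zero-pad to 3 bytes: K' = 7f 00 00.
K' ⊕ ipad = 49 36 36; K' ⊕ opad = 23 5c 5c.
m1: inner = H(49 36 36 76 75 62) = 02; tag = H(23 5c 5c 02) = dd
m2: inner = H(49 36 36 c7 b5 fc) = 2d; tag = H(23 5c 5c 2d) = 08
m3: inner = H(49 36 36 b8 f7 91) = f5; tag = H(23 5c 5c f5) = d0 ← matches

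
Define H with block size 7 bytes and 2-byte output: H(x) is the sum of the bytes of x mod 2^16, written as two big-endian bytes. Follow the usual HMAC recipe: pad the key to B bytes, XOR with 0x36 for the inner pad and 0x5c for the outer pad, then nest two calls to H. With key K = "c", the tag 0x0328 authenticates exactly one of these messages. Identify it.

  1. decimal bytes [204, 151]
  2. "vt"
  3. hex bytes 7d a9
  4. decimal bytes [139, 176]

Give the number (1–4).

3

Key "c" = 63 is 1 byte ≤ B = 7; zero-pad to 7 bytes: K' = 63 00 00 00 00 00 00.
K' ⊕ ipad = 55 36 36 36 36 36 36; K' ⊕ opad = 3f 5c 5c 5c 5c 5c 5c.
m1: inner = H(55 36 36 36 36 36 36 cc 97) = 02 fc; tag = H(3f 5c 5c 5c 5c 5c 5c 02 fc) = 0365
m2: inner = H(55 36 36 36 36 36 36 76 74) = 02 83; tag = H(3f 5c 5c 5c 5c 5c 5c 02 83) = 02ec
m3: inner = H(55 36 36 36 36 36 36 7d a9) = 02 bf; tag = H(3f 5c 5c 5c 5c 5c 5c 02 bf) = 0328 ← matches
m4: inner = H(55 36 36 36 36 36 36 8b b0) = 02 d4; tag = H(3f 5c 5c 5c 5c 5c 5c 02 d4) = 033d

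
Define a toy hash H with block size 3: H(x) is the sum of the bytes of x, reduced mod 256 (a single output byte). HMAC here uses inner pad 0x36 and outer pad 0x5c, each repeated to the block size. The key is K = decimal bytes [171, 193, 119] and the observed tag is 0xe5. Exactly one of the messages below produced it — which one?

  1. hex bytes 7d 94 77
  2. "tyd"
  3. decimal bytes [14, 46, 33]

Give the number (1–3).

Key decimal bytes [171, 193, 119] = ab c1 77 is exactly B = 3 bytes: K' = ab c1 77.
K' ⊕ ipad = 9d f7 41; K' ⊕ opad = f7 9d 2b.
m1: inner = H(9d f7 41 7d 94 77) = 5d; tag = H(f7 9d 2b 5d) = 1c
m2: inner = H(9d f7 41 74 79 64) = 26; tag = H(f7 9d 2b 26) = e5 ← matches
m3: inner = H(9d f7 41 0e 2e 21) = 32; tag = H(f7 9d 2b 32) = f1

2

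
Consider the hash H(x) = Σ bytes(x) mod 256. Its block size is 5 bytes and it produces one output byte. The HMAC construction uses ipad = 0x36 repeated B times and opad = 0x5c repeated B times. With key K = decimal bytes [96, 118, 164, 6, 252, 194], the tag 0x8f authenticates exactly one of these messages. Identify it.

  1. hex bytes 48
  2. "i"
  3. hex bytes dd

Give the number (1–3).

3

Key decimal bytes [96, 118, 164, 6, 252, 194] = 60 76 a4 06 fc c2 is 6 bytes > B = 5, so hash it first: H(key) = 3e, then zero-pad to 5 bytes: K' = 3e 00 00 00 00.
K' ⊕ ipad = 08 36 36 36 36; K' ⊕ opad = 62 5c 5c 5c 5c.
m1: inner = H(08 36 36 36 36 48) = 28; tag = H(62 5c 5c 5c 5c 28) = fa
m2: inner = H(08 36 36 36 36 69) = 49; tag = H(62 5c 5c 5c 5c 49) = 1b
m3: inner = H(08 36 36 36 36 dd) = bd; tag = H(62 5c 5c 5c 5c bd) = 8f ← matches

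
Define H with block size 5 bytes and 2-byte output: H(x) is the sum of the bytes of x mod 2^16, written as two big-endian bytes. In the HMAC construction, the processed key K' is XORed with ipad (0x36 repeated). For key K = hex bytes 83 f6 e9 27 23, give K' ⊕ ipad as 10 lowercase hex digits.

Key hex bytes 83 f6 e9 27 23 is exactly B = 5 bytes: K' = 83 f6 e9 27 23.
XOR each byte with 0x36: 83⊕36=b5, f6⊕36=c0, e9⊕36=df, 27⊕36=11, 23⊕36=15.

b5c0df1115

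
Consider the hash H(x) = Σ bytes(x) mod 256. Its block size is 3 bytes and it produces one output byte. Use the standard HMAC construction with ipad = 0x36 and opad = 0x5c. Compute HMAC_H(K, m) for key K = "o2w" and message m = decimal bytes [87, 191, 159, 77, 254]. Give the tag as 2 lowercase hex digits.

6a

Key "o2w" = 6f 32 77 is exactly B = 3 bytes: K' = 6f 32 77.
K' ⊕ ipad = 59 04 41.  K' ⊕ opad = 33 6e 2b.
Inner input = (K'⊕ipad) ∥ m = 59 04 41 ∥ 57 bf 9f 4d fe.
Inner hash: sum = 89+4+65+87+191+159+77+254 = 926; mod 256 = 158 → 9e.
Outer input = (K'⊕opad) ∥ inner = 33 6e 2b ∥ 9e.
Outer hash (tag): sum = 51+110+43+158 = 362; mod 256 = 106 → 6a.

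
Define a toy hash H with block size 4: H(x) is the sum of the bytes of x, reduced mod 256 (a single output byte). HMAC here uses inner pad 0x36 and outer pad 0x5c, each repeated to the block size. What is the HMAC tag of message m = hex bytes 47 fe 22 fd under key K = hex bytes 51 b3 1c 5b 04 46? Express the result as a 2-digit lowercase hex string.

a6

Key hex bytes 51 b3 1c 5b 04 46 is 6 bytes > B = 4, so hash it first: H(key) = c5, then zero-pad to 4 bytes: K' = c5 00 00 00.
K' ⊕ ipad = f3 36 36 36.  K' ⊕ opad = 99 5c 5c 5c.
Inner input = (K'⊕ipad) ∥ m = f3 36 36 36 ∥ 47 fe 22 fd.
Inner hash: sum = 243+54+54+54+71+254+34+253 = 1017; mod 256 = 249 → f9.
Outer input = (K'⊕opad) ∥ inner = 99 5c 5c 5c ∥ f9.
Outer hash (tag): sum = 153+92+92+92+249 = 678; mod 256 = 166 → a6.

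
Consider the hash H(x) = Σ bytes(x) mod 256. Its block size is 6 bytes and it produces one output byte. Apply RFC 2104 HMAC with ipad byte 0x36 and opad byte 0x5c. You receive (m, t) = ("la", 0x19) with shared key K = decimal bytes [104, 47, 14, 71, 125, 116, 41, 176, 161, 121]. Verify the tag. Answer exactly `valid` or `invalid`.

Key decimal bytes [104, 47, 14, 71, 125, 116, 41, 176, 161, 121] = 68 2f 0e 47 7d 74 29 b0 a1 79 is 10 bytes > B = 6, so hash it first: H(key) = d0, then zero-pad to 6 bytes: K' = d0 00 00 00 00 00.
K' ⊕ ipad = e6 36 36 36 36 36; K' ⊕ opad = 8c 5c 5c 5c 5c 5c.
Inner hash: sum = 230+54+54+54+54+54+108+97 = 705; mod 256 = 193 → c1.
Outer hash (recomputed tag): sum = 140+92+92+92+92+92+193 = 793; mod 256 = 25 → 19.
Recomputed tag = 19; claimed = 19 → match.

valid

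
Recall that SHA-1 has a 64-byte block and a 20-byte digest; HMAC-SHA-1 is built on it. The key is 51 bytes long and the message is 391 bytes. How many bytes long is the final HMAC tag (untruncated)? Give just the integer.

The tag is one SHA-1 digest: 20 bytes.

20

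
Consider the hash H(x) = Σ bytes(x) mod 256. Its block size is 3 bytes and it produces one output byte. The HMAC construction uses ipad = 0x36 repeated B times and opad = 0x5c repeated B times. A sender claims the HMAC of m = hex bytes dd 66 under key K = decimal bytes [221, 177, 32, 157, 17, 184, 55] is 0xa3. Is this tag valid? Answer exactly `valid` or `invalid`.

invalid

Key decimal bytes [221, 177, 32, 157, 17, 184, 55] = dd b1 20 9d 11 b8 37 is 7 bytes > B = 3, so hash it first: H(key) = 4b, then zero-pad to 3 bytes: K' = 4b 00 00.
K' ⊕ ipad = 7d 36 36; K' ⊕ opad = 17 5c 5c.
Inner hash: sum = 125+54+54+221+102 = 556; mod 256 = 44 → 2c.
Outer hash (recomputed tag): sum = 23+92+92+44 = 251 → fb.
Recomputed tag = fb; claimed = a3 → mismatch.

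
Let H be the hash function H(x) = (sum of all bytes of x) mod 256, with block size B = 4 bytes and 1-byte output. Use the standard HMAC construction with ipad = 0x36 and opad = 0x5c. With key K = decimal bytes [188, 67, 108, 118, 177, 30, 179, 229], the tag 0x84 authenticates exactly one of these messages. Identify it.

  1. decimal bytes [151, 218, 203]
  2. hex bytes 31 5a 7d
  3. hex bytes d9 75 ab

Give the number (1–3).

Key decimal bytes [188, 67, 108, 118, 177, 30, 179, 229] = bc 43 6c 76 b1 1e b3 e5 is 8 bytes > B = 4, so hash it first: H(key) = 48, then zero-pad to 4 bytes: K' = 48 00 00 00.
K' ⊕ ipad = 7e 36 36 36; K' ⊕ opad = 14 5c 5c 5c.
m1: inner = H(7e 36 36 36 97 da cb) = 5c; tag = H(14 5c 5c 5c 5c) = 84 ← matches
m2: inner = H(7e 36 36 36 31 5a 7d) = 28; tag = H(14 5c 5c 5c 28) = 50
m3: inner = H(7e 36 36 36 d9 75 ab) = 19; tag = H(14 5c 5c 5c 19) = 41

1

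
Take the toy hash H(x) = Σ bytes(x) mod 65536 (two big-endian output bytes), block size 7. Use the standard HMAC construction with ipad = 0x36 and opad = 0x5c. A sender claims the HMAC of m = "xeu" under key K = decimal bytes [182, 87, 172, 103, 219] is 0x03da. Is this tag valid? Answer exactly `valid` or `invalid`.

valid

Key decimal bytes [182, 87, 172, 103, 219] = b6 57 ac 67 db is 5 bytes ≤ B = 7; zero-pad to 7 bytes: K' = b6 57 ac 67 db 00 00.
K' ⊕ ipad = 80 61 9a 51 ed 36 36; K' ⊕ opad = ea 0b f0 3b 87 5c 5c.
Inner hash: sum = 128+97+154+81+237+54+54+120+101+117 = 1143 → 04 77.
Outer hash (recomputed tag): sum = 234+11+240+59+135+92+92+4+119 = 986 → 03 da.
Recomputed tag = 03da; claimed = 03da → match.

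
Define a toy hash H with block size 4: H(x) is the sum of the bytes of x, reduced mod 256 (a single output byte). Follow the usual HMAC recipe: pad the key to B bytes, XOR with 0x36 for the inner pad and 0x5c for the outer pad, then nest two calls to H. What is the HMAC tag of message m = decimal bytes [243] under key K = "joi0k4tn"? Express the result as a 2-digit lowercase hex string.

1d

Key "joi0k4tn" = 6a 6f 69 30 6b 34 74 6e is 8 bytes > B = 4, so hash it first: H(key) = f3, then zero-pad to 4 bytes: K' = f3 00 00 00.
K' ⊕ ipad = c5 36 36 36.  K' ⊕ opad = af 5c 5c 5c.
Inner input = (K'⊕ipad) ∥ m = c5 36 36 36 ∥ f3.
Inner hash: sum = 197+54+54+54+243 = 602; mod 256 = 90 → 5a.
Outer input = (K'⊕opad) ∥ inner = af 5c 5c 5c ∥ 5a.
Outer hash (tag): sum = 175+92+92+92+90 = 541; mod 256 = 29 → 1d.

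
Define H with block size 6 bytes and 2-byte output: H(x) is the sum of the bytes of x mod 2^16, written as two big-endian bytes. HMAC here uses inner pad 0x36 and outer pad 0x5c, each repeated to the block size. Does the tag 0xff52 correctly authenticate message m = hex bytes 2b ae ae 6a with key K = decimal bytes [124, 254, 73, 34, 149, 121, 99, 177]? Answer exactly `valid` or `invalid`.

Key decimal bytes [124, 254, 73, 34, 149, 121, 99, 177] = 7c fe 49 22 95 79 63 b1 is 8 bytes > B = 6, so hash it first: H(key) = 04 07, then zero-pad to 6 bytes: K' = 04 07 00 00 00 00.
K' ⊕ ipad = 32 31 36 36 36 36; K' ⊕ opad = 58 5b 5c 5c 5c 5c.
Inner hash: sum = 50+49+54+54+54+54+43+174+174+106 = 812 → 03 2c.
Outer hash (recomputed tag): sum = 88+91+92+92+92+92+3+44 = 594 → 02 52.
Recomputed tag = 0252; claimed = ff52 → mismatch.

invalid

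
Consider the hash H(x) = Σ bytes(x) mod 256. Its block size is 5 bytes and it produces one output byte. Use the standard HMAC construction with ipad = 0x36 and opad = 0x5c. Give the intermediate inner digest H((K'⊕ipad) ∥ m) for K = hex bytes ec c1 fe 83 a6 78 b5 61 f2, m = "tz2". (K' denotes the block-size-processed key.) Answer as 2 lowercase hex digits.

5a

Key hex bytes ec c1 fe 83 a6 78 b5 61 f2 is 9 bytes > B = 5, so hash it first: H(key) = 54, then zero-pad to 5 bytes: K' = 54 00 00 00 00.
K' ⊕ ipad = 62 36 36 36 36.
Inner input = 62 36 36 36 36 ∥ 74 7a 32.
Inner hash: sum = 98+54+54+54+54+116+122+50 = 602; mod 256 = 90 → 5a.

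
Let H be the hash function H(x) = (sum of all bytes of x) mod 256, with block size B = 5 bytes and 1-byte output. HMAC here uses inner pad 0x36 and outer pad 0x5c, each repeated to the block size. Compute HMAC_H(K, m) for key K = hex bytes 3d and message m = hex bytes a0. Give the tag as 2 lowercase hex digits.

54

Key hex bytes 3d is 1 byte ≤ B = 5; zero-pad to 5 bytes: K' = 3d 00 00 00 00.
K' ⊕ ipad = 0b 36 36 36 36.  K' ⊕ opad = 61 5c 5c 5c 5c.
Inner input = (K'⊕ipad) ∥ m = 0b 36 36 36 36 ∥ a0.
Inner hash: sum = 11+54+54+54+54+160 = 387; mod 256 = 131 → 83.
Outer input = (K'⊕opad) ∥ inner = 61 5c 5c 5c 5c ∥ 83.
Outer hash (tag): sum = 97+92+92+92+92+131 = 596; mod 256 = 84 → 54.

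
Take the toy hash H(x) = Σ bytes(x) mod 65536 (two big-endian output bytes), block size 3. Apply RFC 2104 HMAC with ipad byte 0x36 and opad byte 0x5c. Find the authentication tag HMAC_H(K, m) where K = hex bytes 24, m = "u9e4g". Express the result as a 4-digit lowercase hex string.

015e

Key hex bytes 24 is 1 byte ≤ B = 3; zero-pad to 3 bytes: K' = 24 00 00.
K' ⊕ ipad = 12 36 36.  K' ⊕ opad = 78 5c 5c.
Inner input = (K'⊕ipad) ∥ m = 12 36 36 ∥ 75 39 65 34 67.
Inner hash: sum = 18+54+54+117+57+101+52+103 = 556 → 02 2c.
Outer input = (K'⊕opad) ∥ inner = 78 5c 5c ∥ 02 2c.
Outer hash (tag): sum = 120+92+92+2+44 = 350 → 01 5e.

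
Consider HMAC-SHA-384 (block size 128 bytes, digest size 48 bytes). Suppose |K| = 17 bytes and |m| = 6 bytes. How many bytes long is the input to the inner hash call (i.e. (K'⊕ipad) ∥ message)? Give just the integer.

Key is 17 ≤ 128 bytes, zero-padded: |K'| = 128.
Inner input = (K'⊕ipad) ∥ m → 128 + 6 = 134 bytes.

134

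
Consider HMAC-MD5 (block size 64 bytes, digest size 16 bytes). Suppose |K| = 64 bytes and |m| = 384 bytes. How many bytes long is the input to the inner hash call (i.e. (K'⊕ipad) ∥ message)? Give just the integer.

Key is 64 ≤ 64 bytes, zero-padded: |K'| = 64.
Inner input = (K'⊕ipad) ∥ m → 64 + 384 = 448 bytes.

448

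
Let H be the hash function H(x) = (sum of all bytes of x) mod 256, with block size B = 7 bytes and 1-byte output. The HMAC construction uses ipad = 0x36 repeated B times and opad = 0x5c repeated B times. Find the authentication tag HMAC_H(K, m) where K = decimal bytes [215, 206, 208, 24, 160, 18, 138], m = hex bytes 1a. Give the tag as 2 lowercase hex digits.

Key decimal bytes [215, 206, 208, 24, 160, 18, 138] = d7 ce d0 18 a0 12 8a is exactly B = 7 bytes: K' = d7 ce d0 18 a0 12 8a.
K' ⊕ ipad = e1 f8 e6 2e 96 24 bc.  K' ⊕ opad = 8b 92 8c 44 fc 4e d6.
Inner input = (K'⊕ipad) ∥ m = e1 f8 e6 2e 96 24 bc ∥ 1a.
Inner hash: sum = 225+248+230+46+150+36+188+26 = 1149; mod 256 = 125 → 7d.
Outer input = (K'⊕opad) ∥ inner = 8b 92 8c 44 fc 4e d6 ∥ 7d.
Outer hash (tag): sum = 139+146+140+68+252+78+214+125 = 1162; mod 256 = 138 → 8a.

8a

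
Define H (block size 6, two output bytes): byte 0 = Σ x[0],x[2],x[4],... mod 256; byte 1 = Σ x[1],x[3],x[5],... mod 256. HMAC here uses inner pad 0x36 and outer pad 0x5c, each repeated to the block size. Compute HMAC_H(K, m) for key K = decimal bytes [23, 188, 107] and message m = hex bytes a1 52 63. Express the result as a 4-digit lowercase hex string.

Key decimal bytes [23, 188, 107] = 17 bc 6b is 3 bytes ≤ B = 6; zero-pad to 6 bytes: K' = 17 bc 6b 00 00 00.
K' ⊕ ipad = 21 8a 5d 36 36 36.  K' ⊕ opad = 4b e0 37 5c 5c 5c.
Inner input = (K'⊕ipad) ∥ m = 21 8a 5d 36 36 36 ∥ a1 52 63.
Inner hash: even-index sum = 440 mod 256 = 184; odd-index sum = 328 mod 256 = 72 → b8 48.
Outer input = (K'⊕opad) ∥ inner = 4b e0 37 5c 5c 5c ∥ b8 48.
Outer hash (tag): even-index sum = 406 mod 256 = 150; odd-index sum = 480 mod 256 = 224 → 96 e0.

96e0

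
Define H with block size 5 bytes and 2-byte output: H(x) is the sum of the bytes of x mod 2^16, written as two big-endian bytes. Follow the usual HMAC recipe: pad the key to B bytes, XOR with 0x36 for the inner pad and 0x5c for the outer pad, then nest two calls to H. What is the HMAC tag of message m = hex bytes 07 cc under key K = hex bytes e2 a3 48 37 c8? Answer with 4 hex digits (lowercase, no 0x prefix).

Key hex bytes e2 a3 48 37 c8 is exactly B = 5 bytes: K' = e2 a3 48 37 c8.
K' ⊕ ipad = d4 95 7e 01 fe.  K' ⊕ opad = be ff 14 6b 94.
Inner input = (K'⊕ipad) ∥ m = d4 95 7e 01 fe ∥ 07 cc.
Inner hash: sum = 212+149+126+1+254+7+204 = 953 → 03 b9.
Outer input = (K'⊕opad) ∥ inner = be ff 14 6b 94 ∥ 03 b9.
Outer hash (tag): sum = 190+255+20+107+148+3+185 = 908 → 03 8c.

038c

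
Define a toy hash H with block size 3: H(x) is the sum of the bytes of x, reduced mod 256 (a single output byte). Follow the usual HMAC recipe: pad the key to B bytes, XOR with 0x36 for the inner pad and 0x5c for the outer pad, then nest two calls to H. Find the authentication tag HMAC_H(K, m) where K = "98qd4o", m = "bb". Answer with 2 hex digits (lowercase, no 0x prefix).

7c

Key "98qd4o" = 39 38 71 64 34 6f is 6 bytes > B = 3, so hash it first: H(key) = e9, then zero-pad to 3 bytes: K' = e9 00 00.
K' ⊕ ipad = df 36 36.  K' ⊕ opad = b5 5c 5c.
Inner input = (K'⊕ipad) ∥ m = df 36 36 ∥ 62 62.
Inner hash: sum = 223+54+54+98+98 = 527; mod 256 = 15 → 0f.
Outer input = (K'⊕opad) ∥ inner = b5 5c 5c ∥ 0f.
Outer hash (tag): sum = 181+92+92+15 = 380; mod 256 = 124 → 7c.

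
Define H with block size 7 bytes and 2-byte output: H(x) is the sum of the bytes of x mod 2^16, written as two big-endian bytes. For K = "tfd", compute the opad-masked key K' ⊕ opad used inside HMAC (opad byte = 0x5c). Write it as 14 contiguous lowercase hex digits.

Key "tfd" = 74 66 64 is 3 bytes ≤ B = 7; zero-pad to 7 bytes: K' = 74 66 64 00 00 00 00.
XOR each byte with 0x5c: 74⊕5c=28, 66⊕5c=3a, 64⊕5c=38, 00⊕5c=5c, 00⊕5c=5c, 00⊕5c=5c, 00⊕5c=5c.

283a385c5c5c5c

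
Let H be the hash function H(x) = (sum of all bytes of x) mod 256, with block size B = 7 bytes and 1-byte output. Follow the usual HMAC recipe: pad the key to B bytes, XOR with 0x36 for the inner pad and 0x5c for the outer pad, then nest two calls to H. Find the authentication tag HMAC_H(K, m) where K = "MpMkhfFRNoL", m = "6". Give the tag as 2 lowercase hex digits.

Key "MpMkhfFRNoL" = 4d 70 4d 6b 68 66 46 52 4e 6f 4c is 11 bytes > B = 7, so hash it first: H(key) = e4, then zero-pad to 7 bytes: K' = e4 00 00 00 00 00 00.
K' ⊕ ipad = d2 36 36 36 36 36 36.  K' ⊕ opad = b8 5c 5c 5c 5c 5c 5c.
Inner input = (K'⊕ipad) ∥ m = d2 36 36 36 36 36 36 ∥ 36.
Inner hash: sum = 210+54+54+54+54+54+54+54 = 588; mod 256 = 76 → 4c.
Outer input = (K'⊕opad) ∥ inner = b8 5c 5c 5c 5c 5c 5c ∥ 4c.
Outer hash (tag): sum = 184+92+92+92+92+92+92+76 = 812; mod 256 = 44 → 2c.

2c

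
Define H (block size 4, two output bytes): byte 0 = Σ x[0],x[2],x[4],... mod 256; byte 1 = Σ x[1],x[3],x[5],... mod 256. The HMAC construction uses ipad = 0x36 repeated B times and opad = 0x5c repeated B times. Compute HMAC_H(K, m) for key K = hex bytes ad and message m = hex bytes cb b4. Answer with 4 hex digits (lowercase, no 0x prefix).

Key hex bytes ad is 1 byte ≤ B = 4; zero-pad to 4 bytes: K' = ad 00 00 00.
K' ⊕ ipad = 9b 36 36 36.  K' ⊕ opad = f1 5c 5c 5c.
Inner input = (K'⊕ipad) ∥ m = 9b 36 36 36 ∥ cb b4.
Inner hash: even-index sum = 412 mod 256 = 156; odd-index sum = 288 mod 256 = 32 → 9c 20.
Outer input = (K'⊕opad) ∥ inner = f1 5c 5c 5c ∥ 9c 20.
Outer hash (tag): even-index sum = 489 mod 256 = 233; odd-index sum = 216 mod 256 = 216 → e9 d8.

e9d8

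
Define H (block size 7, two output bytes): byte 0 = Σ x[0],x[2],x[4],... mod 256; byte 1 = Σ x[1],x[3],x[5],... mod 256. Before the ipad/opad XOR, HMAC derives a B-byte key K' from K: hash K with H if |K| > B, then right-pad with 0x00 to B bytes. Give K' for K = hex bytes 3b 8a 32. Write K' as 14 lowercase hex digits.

3b8a3200000000

Key hex bytes 3b 8a 32 is 3 bytes ≤ B = 7; zero-pad to 7 bytes: K' = 3b 8a 32 00 00 00 00.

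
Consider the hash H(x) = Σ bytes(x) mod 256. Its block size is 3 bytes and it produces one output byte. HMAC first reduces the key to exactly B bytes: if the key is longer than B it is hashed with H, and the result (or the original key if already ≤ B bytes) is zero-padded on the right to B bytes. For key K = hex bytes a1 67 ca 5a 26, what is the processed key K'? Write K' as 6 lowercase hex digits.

|K| = 5 > B = 3, so first hash the key.
H(K): sum = 161+103+202+90+38 = 594; mod 256 = 82 → 52.
Zero-pad H(K) = 52 to 3 bytes: K' = 52 00 00.

520000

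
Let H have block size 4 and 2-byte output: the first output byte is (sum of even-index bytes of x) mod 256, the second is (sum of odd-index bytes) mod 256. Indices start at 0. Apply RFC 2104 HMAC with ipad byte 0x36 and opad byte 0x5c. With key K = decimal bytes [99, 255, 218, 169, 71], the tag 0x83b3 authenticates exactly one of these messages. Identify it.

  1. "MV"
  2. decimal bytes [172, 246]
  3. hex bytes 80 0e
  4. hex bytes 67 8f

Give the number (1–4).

Key decimal bytes [99, 255, 218, 169, 71] = 63 ff da a9 47 is 5 bytes > B = 4, so hash it first: H(key) = 84 a8, then zero-pad to 4 bytes: K' = 84 a8 00 00.
K' ⊕ ipad = b2 9e 36 36; K' ⊕ opad = d8 f4 5c 5c.
m1: inner = H(b2 9e 36 36 4d 56) = 35 2a; tag = H(d8 f4 5c 5c 35 2a) = 697a
m2: inner = H(b2 9e 36 36 ac f6) = 94 ca; tag = H(d8 f4 5c 5c 94 ca) = c81a
m3: inner = H(b2 9e 36 36 80 0e) = 68 e2; tag = H(d8 f4 5c 5c 68 e2) = 9c32
m4: inner = H(b2 9e 36 36 67 8f) = 4f 63; tag = H(d8 f4 5c 5c 4f 63) = 83b3 ← matches

4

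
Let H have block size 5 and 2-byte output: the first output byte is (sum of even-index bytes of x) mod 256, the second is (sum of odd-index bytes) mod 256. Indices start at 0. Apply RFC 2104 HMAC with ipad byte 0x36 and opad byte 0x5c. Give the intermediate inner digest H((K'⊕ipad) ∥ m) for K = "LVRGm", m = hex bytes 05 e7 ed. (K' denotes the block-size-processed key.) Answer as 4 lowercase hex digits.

Key "LVRGm" = 4c 56 52 47 6d is exactly B = 5 bytes: K' = 4c 56 52 47 6d.
K' ⊕ ipad = 7a 60 64 71 5b.
Inner input = 7a 60 64 71 5b ∥ 05 e7 ed.
Inner hash: even-index sum = 544 mod 256 = 32; odd-index sum = 451 mod 256 = 195 → 20 c3.

20c3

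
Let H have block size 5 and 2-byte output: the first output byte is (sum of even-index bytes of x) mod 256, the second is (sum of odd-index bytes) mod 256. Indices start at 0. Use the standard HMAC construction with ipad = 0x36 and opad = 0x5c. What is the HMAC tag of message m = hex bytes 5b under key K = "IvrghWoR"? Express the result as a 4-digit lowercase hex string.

c746

Key "IvrghWoR" = 49 76 72 67 68 57 6f 52 is 8 bytes > B = 5, so hash it first: H(key) = 92 86, then zero-pad to 5 bytes: K' = 92 86 00 00 00.
K' ⊕ ipad = a4 b0 36 36 36.  K' ⊕ opad = ce da 5c 5c 5c.
Inner input = (K'⊕ipad) ∥ m = a4 b0 36 36 36 ∥ 5b.
Inner hash: even-index sum = 272 mod 256 = 16; odd-index sum = 321 mod 256 = 65 → 10 41.
Outer input = (K'⊕opad) ∥ inner = ce da 5c 5c 5c ∥ 10 41.
Outer hash (tag): even-index sum = 455 mod 256 = 199; odd-index sum = 326 mod 256 = 70 → c7 46.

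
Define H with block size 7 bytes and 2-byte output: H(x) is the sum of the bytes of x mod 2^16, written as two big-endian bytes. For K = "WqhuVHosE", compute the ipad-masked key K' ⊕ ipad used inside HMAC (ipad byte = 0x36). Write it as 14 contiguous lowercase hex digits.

Key "WqhuVHosE" = 57 71 68 75 56 48 6f 73 45 is 9 bytes > B = 7, so hash it first: H(key) = 03 6a, then zero-pad to 7 bytes: K' = 03 6a 00 00 00 00 00.
XOR each byte with 0x36: 03⊕36=35, 6a⊕36=5c, 00⊕36=36, 00⊕36=36, 00⊕36=36, 00⊕36=36, 00⊕36=36.

355c3636363636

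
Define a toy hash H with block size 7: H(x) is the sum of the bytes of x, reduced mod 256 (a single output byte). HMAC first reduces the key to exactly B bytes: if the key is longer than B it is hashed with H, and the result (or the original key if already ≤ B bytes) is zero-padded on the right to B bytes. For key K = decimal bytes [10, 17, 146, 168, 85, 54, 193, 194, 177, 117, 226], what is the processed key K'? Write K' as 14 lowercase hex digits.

6b000000000000

|K| = 11 > B = 7, so first hash the key.
H(K): sum = 10+17+146+168+85+54+193+194+177+117+226 = 1387; mod 256 = 107 → 6b.
Zero-pad H(K) = 6b to 7 bytes: K' = 6b 00 00 00 00 00 00.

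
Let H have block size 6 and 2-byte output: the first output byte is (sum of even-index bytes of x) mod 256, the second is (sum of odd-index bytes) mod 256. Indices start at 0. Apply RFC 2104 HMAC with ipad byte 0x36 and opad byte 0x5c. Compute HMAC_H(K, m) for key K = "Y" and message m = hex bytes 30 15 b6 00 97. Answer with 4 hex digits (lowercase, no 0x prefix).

Key "Y" = 59 is 1 byte ≤ B = 6; zero-pad to 6 bytes: K' = 59 00 00 00 00 00.
K' ⊕ ipad = 6f 36 36 36 36 36.  K' ⊕ opad = 05 5c 5c 5c 5c 5c.
Inner input = (K'⊕ipad) ∥ m = 6f 36 36 36 36 36 ∥ 30 15 b6 00 97.
Inner hash: even-index sum = 600 mod 256 = 88; odd-index sum = 183 mod 256 = 183 → 58 b7.
Outer input = (K'⊕opad) ∥ inner = 05 5c 5c 5c 5c 5c ∥ 58 b7.
Outer hash (tag): even-index sum = 277 mod 256 = 21; odd-index sum = 459 mod 256 = 203 → 15 cb.

15cb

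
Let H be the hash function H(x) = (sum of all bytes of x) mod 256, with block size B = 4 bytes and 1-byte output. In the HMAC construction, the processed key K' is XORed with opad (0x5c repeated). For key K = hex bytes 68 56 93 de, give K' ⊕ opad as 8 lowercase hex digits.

340acf82

Key hex bytes 68 56 93 de is exactly B = 4 bytes: K' = 68 56 93 de.
XOR each byte with 0x5c: 68⊕5c=34, 56⊕5c=0a, 93⊕5c=cf, de⊕5c=82.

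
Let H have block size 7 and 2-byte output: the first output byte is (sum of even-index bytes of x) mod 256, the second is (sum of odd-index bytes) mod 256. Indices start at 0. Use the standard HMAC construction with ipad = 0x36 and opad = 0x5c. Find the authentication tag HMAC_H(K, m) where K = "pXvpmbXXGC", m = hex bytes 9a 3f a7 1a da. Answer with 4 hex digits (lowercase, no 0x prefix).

Key "pXvpmbXXGC" = 70 58 76 70 6d 62 58 58 47 43 is 10 bytes > B = 7, so hash it first: H(key) = f2 c5, then zero-pad to 7 bytes: K' = f2 c5 00 00 00 00 00.
K' ⊕ ipad = c4 f3 36 36 36 36 36.  K' ⊕ opad = ae 99 5c 5c 5c 5c 5c.
Inner input = (K'⊕ipad) ∥ m = c4 f3 36 36 36 36 36 ∥ 9a 3f a7 1a da.
Inner hash: even-index sum = 447 mod 256 = 191; odd-index sum = 890 mod 256 = 122 → bf 7a.
Outer input = (K'⊕opad) ∥ inner = ae 99 5c 5c 5c 5c 5c ∥ bf 7a.
Outer hash (tag): even-index sum = 572 mod 256 = 60; odd-index sum = 528 mod 256 = 16 → 3c 10.

3c10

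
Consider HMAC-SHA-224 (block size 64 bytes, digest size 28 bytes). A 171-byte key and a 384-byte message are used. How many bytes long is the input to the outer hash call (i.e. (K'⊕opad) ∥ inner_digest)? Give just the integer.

92

Key is 171 > 64 bytes, so it is hashed to 28 bytes then zero-padded to 64: |K'| = 64.
Outer input = (K'⊕opad) ∥ H(inner) → 64 + 28 = 92 bytes.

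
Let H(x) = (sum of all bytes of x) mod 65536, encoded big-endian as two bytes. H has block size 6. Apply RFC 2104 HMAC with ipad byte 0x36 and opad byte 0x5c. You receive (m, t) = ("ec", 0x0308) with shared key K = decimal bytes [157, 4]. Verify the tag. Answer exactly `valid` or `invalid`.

valid

Key decimal bytes [157, 4] = 9d 04 is 2 bytes ≤ B = 6; zero-pad to 6 bytes: K' = 9d 04 00 00 00 00.
K' ⊕ ipad = ab 32 36 36 36 36; K' ⊕ opad = c1 58 5c 5c 5c 5c.
Inner hash: sum = 171+50+54+54+54+54+101+99 = 637 → 02 7d.
Outer hash (recomputed tag): sum = 193+88+92+92+92+92+2+125 = 776 → 03 08.
Recomputed tag = 0308; claimed = 0308 → match.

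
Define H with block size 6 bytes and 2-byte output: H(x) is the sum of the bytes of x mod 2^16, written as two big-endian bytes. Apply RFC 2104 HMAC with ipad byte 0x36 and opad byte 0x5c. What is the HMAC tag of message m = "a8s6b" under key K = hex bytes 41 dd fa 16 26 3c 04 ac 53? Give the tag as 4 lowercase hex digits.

Key hex bytes 41 dd fa 16 26 3c 04 ac 53 is 9 bytes > B = 6, so hash it first: H(key) = 03 93, then zero-pad to 6 bytes: K' = 03 93 00 00 00 00.
K' ⊕ ipad = 35 a5 36 36 36 36.  K' ⊕ opad = 5f cf 5c 5c 5c 5c.
Inner input = (K'⊕ipad) ∥ m = 35 a5 36 36 36 36 ∥ 61 38 73 36 62.
Inner hash: sum = 53+165+54+54+54+54+97+56+115+54+98 = 854 → 03 56.
Outer input = (K'⊕opad) ∥ inner = 5f cf 5c 5c 5c 5c ∥ 03 56.
Outer hash (tag): sum = 95+207+92+92+92+92+3+86 = 759 → 02 f7.

02f7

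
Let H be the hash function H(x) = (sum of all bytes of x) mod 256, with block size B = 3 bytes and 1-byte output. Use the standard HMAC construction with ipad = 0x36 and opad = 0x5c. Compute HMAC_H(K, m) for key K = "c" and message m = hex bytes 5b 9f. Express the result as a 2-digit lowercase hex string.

Key "c" = 63 is 1 byte ≤ B = 3; zero-pad to 3 bytes: K' = 63 00 00.
K' ⊕ ipad = 55 36 36.  K' ⊕ opad = 3f 5c 5c.
Inner input = (K'⊕ipad) ∥ m = 55 36 36 ∥ 5b 9f.
Inner hash: sum = 85+54+54+91+159 = 443; mod 256 = 187 → bb.
Outer input = (K'⊕opad) ∥ inner = 3f 5c 5c ∥ bb.
Outer hash (tag): sum = 63+92+92+187 = 434; mod 256 = 178 → b2.

b2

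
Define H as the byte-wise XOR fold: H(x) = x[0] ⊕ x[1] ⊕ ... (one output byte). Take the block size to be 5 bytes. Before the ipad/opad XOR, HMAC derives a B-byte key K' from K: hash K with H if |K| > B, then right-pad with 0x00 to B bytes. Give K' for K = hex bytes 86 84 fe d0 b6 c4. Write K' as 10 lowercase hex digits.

5e00000000

|K| = 6 > B = 5, so first hash the key.
H(K): XOR 86⊕84⊕fe⊕d0⊕b6⊕c4 = 5e.
Zero-pad H(K) = 5e to 5 bytes: K' = 5e 00 00 00 00.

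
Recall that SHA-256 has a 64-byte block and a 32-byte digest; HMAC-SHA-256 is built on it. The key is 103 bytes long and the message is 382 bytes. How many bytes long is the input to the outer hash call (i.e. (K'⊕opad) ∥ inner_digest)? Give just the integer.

96

Key is 103 > 64 bytes, so it is hashed to 32 bytes then zero-padded to 64: |K'| = 64.
Outer input = (K'⊕opad) ∥ H(inner) → 64 + 32 = 96 bytes.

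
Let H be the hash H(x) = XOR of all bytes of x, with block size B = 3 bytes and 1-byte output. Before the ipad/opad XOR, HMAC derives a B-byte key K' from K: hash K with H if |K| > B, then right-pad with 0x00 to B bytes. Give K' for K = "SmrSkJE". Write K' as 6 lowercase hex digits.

7b0000

|K| = 7 > B = 3, so first hash the key.
H(K): XOR 53⊕6d⊕72⊕53⊕6b⊕4a⊕45 = 7b.
Zero-pad H(K) = 7b to 3 bytes: K' = 7b 00 00.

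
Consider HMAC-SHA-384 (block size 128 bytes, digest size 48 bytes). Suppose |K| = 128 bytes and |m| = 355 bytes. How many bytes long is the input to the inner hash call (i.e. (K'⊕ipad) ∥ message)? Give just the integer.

Key is 128 ≤ 128 bytes, zero-padded: |K'| = 128.
Inner input = (K'⊕ipad) ∥ m → 128 + 355 = 483 bytes.

483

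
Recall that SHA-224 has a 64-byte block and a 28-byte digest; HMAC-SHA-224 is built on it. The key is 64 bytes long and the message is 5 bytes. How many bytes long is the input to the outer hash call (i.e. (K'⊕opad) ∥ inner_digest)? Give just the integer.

Key is 64 ≤ 64 bytes, zero-padded: |K'| = 64.
Outer input = (K'⊕opad) ∥ H(inner) → 64 + 28 = 92 bytes.

92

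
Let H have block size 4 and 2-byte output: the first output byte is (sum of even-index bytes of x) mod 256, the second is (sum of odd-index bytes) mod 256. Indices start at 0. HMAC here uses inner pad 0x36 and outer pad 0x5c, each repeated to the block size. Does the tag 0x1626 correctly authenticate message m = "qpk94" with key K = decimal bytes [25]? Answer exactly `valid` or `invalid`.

invalid

Key decimal bytes [25] = 19 is 1 byte ≤ B = 4; zero-pad to 4 bytes: K' = 19 00 00 00.
K' ⊕ ipad = 2f 36 36 36; K' ⊕ opad = 45 5c 5c 5c.
Inner hash: even-index sum = 373 mod 256 = 117; odd-index sum = 277 mod 256 = 21 → 75 15.
Outer hash (recomputed tag): even-index sum = 278 mod 256 = 22; odd-index sum = 205 mod 256 = 205 → 16 cd.
Recomputed tag = 16cd; claimed = 1626 → mismatch.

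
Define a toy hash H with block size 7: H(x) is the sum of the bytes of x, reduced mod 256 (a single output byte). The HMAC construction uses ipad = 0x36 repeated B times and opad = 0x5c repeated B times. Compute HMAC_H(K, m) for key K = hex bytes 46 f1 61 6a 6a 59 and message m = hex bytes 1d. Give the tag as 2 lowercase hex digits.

Key hex bytes 46 f1 61 6a 6a 59 is 6 bytes ≤ B = 7; zero-pad to 7 bytes: K' = 46 f1 61 6a 6a 59 00.
K' ⊕ ipad = 70 c7 57 5c 5c 6f 36.  K' ⊕ opad = 1a ad 3d 36 36 05 5c.
Inner input = (K'⊕ipad) ∥ m = 70 c7 57 5c 5c 6f 36 ∥ 1d.
Inner hash: sum = 112+199+87+92+92+111+54+29 = 776; mod 256 = 8 → 08.
Outer input = (K'⊕opad) ∥ inner = 1a ad 3d 36 36 05 5c ∥ 08.
Outer hash (tag): sum = 26+173+61+54+54+5+92+8 = 473; mod 256 = 217 → d9.

d9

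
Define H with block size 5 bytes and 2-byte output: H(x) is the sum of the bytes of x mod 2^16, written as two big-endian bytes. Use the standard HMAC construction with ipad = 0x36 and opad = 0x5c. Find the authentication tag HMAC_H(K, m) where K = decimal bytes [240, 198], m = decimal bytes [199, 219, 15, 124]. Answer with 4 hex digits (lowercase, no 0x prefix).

02e3

Key decimal bytes [240, 198] = f0 c6 is 2 bytes ≤ B = 5; zero-pad to 5 bytes: K' = f0 c6 00 00 00.
K' ⊕ ipad = c6 f0 36 36 36.  K' ⊕ opad = ac 9a 5c 5c 5c.
Inner input = (K'⊕ipad) ∥ m = c6 f0 36 36 36 ∥ c7 db 0f 7c.
Inner hash: sum = 198+240+54+54+54+199+219+15+124 = 1157 → 04 85.
Outer input = (K'⊕opad) ∥ inner = ac 9a 5c 5c 5c ∥ 04 85.
Outer hash (tag): sum = 172+154+92+92+92+4+133 = 739 → 02 e3.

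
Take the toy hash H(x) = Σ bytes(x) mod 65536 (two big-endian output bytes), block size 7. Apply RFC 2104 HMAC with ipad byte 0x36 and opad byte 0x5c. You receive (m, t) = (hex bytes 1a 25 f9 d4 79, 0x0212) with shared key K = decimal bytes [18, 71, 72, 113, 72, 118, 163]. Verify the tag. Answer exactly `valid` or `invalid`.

Key decimal bytes [18, 71, 72, 113, 72, 118, 163] = 12 47 48 71 48 76 a3 is exactly B = 7 bytes: K' = 12 47 48 71 48 76 a3.
K' ⊕ ipad = 24 71 7e 47 7e 40 95; K' ⊕ opad = 4e 1b 14 2d 14 2a ff.
Inner hash: sum = 36+113+126+71+126+64+149+26+37+249+212+121 = 1330 → 05 32.
Outer hash (recomputed tag): sum = 78+27+20+45+20+42+255+5+50 = 542 → 02 1e.
Recomputed tag = 021e; claimed = 0212 → mismatch.

invalid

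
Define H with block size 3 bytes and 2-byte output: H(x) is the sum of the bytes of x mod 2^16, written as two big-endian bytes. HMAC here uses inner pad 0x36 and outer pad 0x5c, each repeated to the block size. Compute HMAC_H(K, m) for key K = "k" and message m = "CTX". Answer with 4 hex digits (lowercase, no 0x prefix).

01a8

Key "k" = 6b is 1 byte ≤ B = 3; zero-pad to 3 bytes: K' = 6b 00 00.
K' ⊕ ipad = 5d 36 36.  K' ⊕ opad = 37 5c 5c.
Inner input = (K'⊕ipad) ∥ m = 5d 36 36 ∥ 43 54 58.
Inner hash: sum = 93+54+54+67+84+88 = 440 → 01 b8.
Outer input = (K'⊕opad) ∥ inner = 37 5c 5c ∥ 01 b8.
Outer hash (tag): sum = 55+92+92+1+184 = 424 → 01 a8.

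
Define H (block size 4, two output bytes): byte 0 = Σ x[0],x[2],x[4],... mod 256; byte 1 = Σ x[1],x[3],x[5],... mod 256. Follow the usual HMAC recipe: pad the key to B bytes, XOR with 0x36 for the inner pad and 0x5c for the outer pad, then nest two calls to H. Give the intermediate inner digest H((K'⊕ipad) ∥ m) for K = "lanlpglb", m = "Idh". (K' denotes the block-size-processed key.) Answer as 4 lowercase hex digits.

Key "lanlpglb" = 6c 61 6e 6c 70 67 6c 62 is 8 bytes > B = 4, so hash it first: H(key) = b6 96, then zero-pad to 4 bytes: K' = b6 96 00 00.
K' ⊕ ipad = 80 a0 36 36.
Inner input = 80 a0 36 36 ∥ 49 64 68.
Inner hash: even-index sum = 359 mod 256 = 103; odd-index sum = 314 mod 256 = 58 → 67 3a.

673a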